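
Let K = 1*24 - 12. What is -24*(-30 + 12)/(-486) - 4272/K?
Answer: -3212/9 ≈ -356.89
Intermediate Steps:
K = 12 (K = 24 - 12 = 12)
-24*(-30 + 12)/(-486) - 4272/K = -24*(-30 + 12)/(-486) - 4272/12 = -24*(-18)*(-1/486) - 4272*1/12 = 432*(-1/486) - 356 = -8/9 - 356 = -3212/9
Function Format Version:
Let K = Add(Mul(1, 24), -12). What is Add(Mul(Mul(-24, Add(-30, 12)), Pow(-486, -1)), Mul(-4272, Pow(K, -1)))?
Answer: Rational(-3212, 9) ≈ -356.89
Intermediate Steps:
K = 12 (K = Add(24, -12) = 12)
Add(Mul(Mul(-24, Add(-30, 12)), Pow(-486, -1)), Mul(-4272, Pow(K, -1))) = Add(Mul(Mul(-24, Add(-30, 12)), Pow(-486, -1)), Mul(-4272, Pow(12, -1))) = Add(Mul(Mul(-24, -18), Rational(-1, 486)), Mul(-4272, Rational(1, 12))) = Add(Mul(432, Rational(-1, 486)), -356) = Add(Rational(-8, 9), -356) = Rational(-3212, 9)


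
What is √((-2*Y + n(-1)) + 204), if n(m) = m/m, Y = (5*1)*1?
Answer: √195 ≈ 13.964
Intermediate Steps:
Y = 5 (Y = 5*1 = 5)
n(m) = 1
√((-2*Y + n(-1)) + 204) = √((-2*5 + 1) + 204) = √((-10 + 1) + 204) = √(-9 + 204) = √195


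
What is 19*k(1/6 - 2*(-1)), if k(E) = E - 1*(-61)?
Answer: 7201/6 ≈ 1200.2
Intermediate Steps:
k(E) = 61 + E (k(E) = E + 61 = 61 + E)
19*k(1/6 - 2*(-1)) = 19*(61 + (1/6 - 2*(-1))) = 19*(61 + (1/6 + 2)) = 19*(61 + 13/6) = 19*(379/6) = 7201/6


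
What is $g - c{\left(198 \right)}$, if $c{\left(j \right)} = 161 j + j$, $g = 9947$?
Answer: $-22129$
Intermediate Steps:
$c{\left(j \right)} = 162 j$
$g - c{\left(198 \right)} = 9947 - 162 \cdot 198 = 9947 - 32076 = -22129$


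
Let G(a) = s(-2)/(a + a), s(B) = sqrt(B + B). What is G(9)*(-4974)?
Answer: -1658*I/3 ≈ -552.67*I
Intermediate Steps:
s(B) = sqrt(2)*sqrt(B) (s(B) = sqrt(2*B) = sqrt(2)*sqrt(B))
G(a) = I/a (G(a) = (sqrt(2)*sqrt(-2))/(a + a) = (sqrt(2)*(I*sqrt(2)))/((2*a)) = (2*I)*(1/(2*a)) = I/a)
G(9)*(-4974) = (I/9)*(-4974) = -1658*I/3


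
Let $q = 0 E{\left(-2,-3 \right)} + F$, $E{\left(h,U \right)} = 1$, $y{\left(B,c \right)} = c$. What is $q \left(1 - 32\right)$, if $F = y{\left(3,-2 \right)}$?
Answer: $62$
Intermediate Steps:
$F = -2$
$q = -2$ ($q = 0 \cdot 1 - 2 = 0 - 2 = -2$)
$q \left(1 - 32\right) = - 2 \left(1 - 32\right) = \left(-2\right) \left(-31\right) = 62$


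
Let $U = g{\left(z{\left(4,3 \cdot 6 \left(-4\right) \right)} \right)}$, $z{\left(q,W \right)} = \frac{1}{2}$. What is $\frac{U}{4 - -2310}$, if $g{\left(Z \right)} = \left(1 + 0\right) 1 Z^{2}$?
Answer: $\frac{1}{9256} \approx 0.00010804$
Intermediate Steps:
$z{\left(q,W \right)} = \frac{1}{2}$
$g{\left(Z \right)} = Z^{2}$ ($g{\left(Z \right)} = 1 Z^{2} = Z^{2}$)
$U = \frac{1}{4}$ ($U = \left(\frac{1}{2}\right)^{2} = \frac{1}{4} \approx 0.25$)
$\frac{U}{4 - -2310} = \frac{1}{4 \left(4 - -2310\right)} = \frac{1}{4 \left(4 + 2310\right)} = \frac{1}{4 \cdot 2314} = \frac{1}{4} \cdot \frac{1}{2314} = \frac{1}{9256}$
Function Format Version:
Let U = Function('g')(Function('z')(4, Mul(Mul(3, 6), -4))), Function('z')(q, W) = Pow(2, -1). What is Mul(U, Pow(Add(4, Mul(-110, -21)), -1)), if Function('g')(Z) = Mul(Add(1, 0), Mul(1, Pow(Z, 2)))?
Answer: Rational(1, 9256) ≈ 0.00010804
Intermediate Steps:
Function('z')(q, W) = Rational(1, 2)
Function('g')(Z) = Pow(Z, 2) (Function('g')(Z) = Mul(1, Pow(Z, 2)) = Pow(Z, 2))
U = Rational(1, 4) (U = Pow(Rational(1, 2), 2) = Rational(1, 4) ≈ 0.25000)
Mul(U, Pow(Add(4, Mul(-110, -21)), -1)) = Mul(Rational(1, 4), Pow(Add(4, Mul(-110, -21)), -1)) = Mul(Rational(1, 4), Pow(Add(4, 2310), -1)) = Mul(Rational(1, 4), Pow(2314, -1)) = Mul(Rational(1, 4), Rational(1, 2314)) = Rational(1, 9256)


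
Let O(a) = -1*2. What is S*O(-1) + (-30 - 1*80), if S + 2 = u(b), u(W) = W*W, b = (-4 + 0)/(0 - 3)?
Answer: -986/9 ≈ -109.56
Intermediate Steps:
O(a) = -2
b = 4/3 (b = -4/(-3) = -4*(-⅓) = 4/3 ≈ 1.3333)
u(W) = W²
S = -2/9 (S = -2 + (4/3)² = -2 + 16/9 = -2/9 ≈ -0.22222)
S*O(-1) + (-30 - 1*80) = -2/9*(-2) + (-30 - 1*80) = 4/9 + (-30 - 80) = 4/9 - 110 = -986/9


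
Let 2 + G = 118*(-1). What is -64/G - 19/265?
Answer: 367/795 ≈ 0.46164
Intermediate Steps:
G = -120 (G = -2 + 118*(-1) = -2 - 118 = -120)
-64/G - 19/265 = -64/(-120) - 19/265 = -64*(-1/120) - 19*1/265 = 8/15 - 19/265 = 367/795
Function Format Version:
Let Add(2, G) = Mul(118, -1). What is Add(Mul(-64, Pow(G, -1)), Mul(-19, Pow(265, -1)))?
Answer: Rational(367, 795) ≈ 0.46164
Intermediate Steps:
G = -120 (G = Add(-2, Mul(118, -1)) = Add(-2, -118) = -120)
Add(Mul(-64, Pow(G, -1)), Mul(-19, Pow(265, -1))) = Add(Mul(-64, Pow(-120, -1)), Mul(-19, Pow(265, -1))) = Add(Mul(-64, Rational(-1, 120)), Mul(-19, Rational(1, 265))) = Add(Rational(8, 15), Rational(-19, 265)) = Rational(367, 795)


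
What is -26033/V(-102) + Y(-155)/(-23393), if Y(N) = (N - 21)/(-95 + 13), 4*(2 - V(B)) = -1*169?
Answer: -99874370492/169763001 ≈ -588.32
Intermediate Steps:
V(B) = 177/4 (V(B) = 2 - (-1)*169/4 = 2 - ¼*(-169) = 2 + 169/4 = 177/4)
Y(N) = 21/82 - N/82 (Y(N) = (-21 + N)/(-82) = (-21 + N)*(-1/82) = 21/82 - N/82)
-26033/V(-102) + Y(-155)/(-23393) = -26033/177/4 + (21/82 - 1/82*(-155))/(-23393) = -26033*4/177 + (21/82 + 155/82)*(-1/23393) = -104132/177 + (88/41)*(-1/23393) = -104132/177 - 88/959113 = -99874370492/169763001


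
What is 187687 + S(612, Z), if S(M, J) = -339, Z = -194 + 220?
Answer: 187348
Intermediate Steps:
Z = 26
187687 + S(612, Z) = 187687 - 339 = 187348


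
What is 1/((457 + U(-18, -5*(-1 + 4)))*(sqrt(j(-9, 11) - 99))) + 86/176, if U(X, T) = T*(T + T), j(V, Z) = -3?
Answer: 43/88 - I*sqrt(102)/92514 ≈ 0.48864 - 0.00010917*I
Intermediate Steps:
U(X, T) = 2*T**2 (U(X, T) = T*(2*T) = 2*T**2)
1/((457 + U(-18, -5*(-1 + 4)))*(sqrt(j(-9, 11) - 99))) + 86/176 = 1/((457 + 2*(-5*(-1 + 4))**2)*(sqrt(-3 - 99))) + 86/176 = 1/((457 + 2*(-5*3)**2)*(sqrt(-102))) + 86*(1/176) = 1/((457 + 2*(-15)**2)*((I*sqrt(102)))) + 43/88 = (-I*sqrt(102)/102)/(457 + 2*225) + 43/88 = (-I*sqrt(102)/102)/(457 + 450) + 43/88 = (-I*sqrt(102)/102)/907 + 43/88 = -I*sqrt(102)/92514 + 43/88 = 43/88 - I*sqrt(102)/92514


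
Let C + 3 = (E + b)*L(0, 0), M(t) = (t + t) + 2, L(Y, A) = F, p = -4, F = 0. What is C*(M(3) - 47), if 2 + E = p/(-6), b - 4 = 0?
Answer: 117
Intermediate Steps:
L(Y, A) = 0
b = 4 (b = 4 + 0 = 4)
E = -4/3 (E = -2 - 4/(-6) = -2 - 4*(-⅙) = -2 + ⅔ = -4/3 ≈ -1.3333)
M(t) = 2 + 2*t (M(t) = 2*t + 2 = 2 + 2*t)
C = -3 (C = -3 + (-4/3 + 4)*0 = -3 + (8/3)*0 = -3 + 0 = -3)
C*(M(3) - 47) = -3*((2 + 2*3) - 47) = -3*((2 + 6) - 47) = -3*(8 - 47) = -3*(-39) = 117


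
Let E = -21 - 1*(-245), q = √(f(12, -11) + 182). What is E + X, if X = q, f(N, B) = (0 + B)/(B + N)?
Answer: 224 + 3*√19 ≈ 237.08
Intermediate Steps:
f(N, B) = B/(B + N)
q = 3*√19 (q = √(-11/(-11 + 12) + 182) = √(-11/1 + 182) = √(-11*1 + 182) = √(-11 + 182) = √171 = 3*√19 ≈ 13.077)
X = 3*√19 ≈ 13.077
E = 224 (E = -21 + 245 = 224)
E + X = 224 + 3*√19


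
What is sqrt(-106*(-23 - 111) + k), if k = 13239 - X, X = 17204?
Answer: sqrt(10239) ≈ 101.19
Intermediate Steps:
k = -3965 (k = 13239 - 1*17204 = 13239 - 17204 = -3965)
sqrt(-106*(-23 - 111) + k) = sqrt(-106*(-23 - 111) - 3965) = sqrt(-106*(-134) - 3965) = sqrt(14204 - 3965) = sqrt(10239)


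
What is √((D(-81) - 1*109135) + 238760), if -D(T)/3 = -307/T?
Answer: 4*√656169/9 ≈ 360.02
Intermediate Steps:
D(T) = 921/T (D(T) = -(-921)/T = 921/T)
√((D(-81) - 1*109135) + 238760) = √((921/(-81) - 1*109135) + 238760) = √((921*(-1/81) - 109135) + 238760) = √((-307/27 - 109135) + 238760) = √(-2946952/27 + 238760) = √(3499568/27) = 4*√656169/9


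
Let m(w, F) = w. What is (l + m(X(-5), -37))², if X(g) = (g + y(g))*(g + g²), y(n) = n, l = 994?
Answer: 630436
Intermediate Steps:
X(g) = 2*g*(g + g²) (X(g) = (g + g)*(g + g²) = (2*g)*(g + g²) = 2*g*(g + g²))
(l + m(X(-5), -37))² = (994 + 2*(-5)²*(1 - 5))² = (994 + 2*25*(-4))² = (994 - 200)² = 794² = 630436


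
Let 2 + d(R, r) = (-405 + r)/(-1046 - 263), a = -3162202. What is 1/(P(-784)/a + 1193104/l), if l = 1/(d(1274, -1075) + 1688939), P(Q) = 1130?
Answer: 188151019/379139137000711417997 ≈ 4.9626e-13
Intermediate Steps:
d(R, r) = -2213/1309 - r/1309 (d(R, r) = -2 + (-405 + r)/(-1046 - 263) = -2 + (-405 + r)/(-1309) = -2 + (-405 + r)*(-1/1309) = -2 + (405/1309 - r/1309) = -2213/1309 - r/1309)
l = 1309/2210820013 (l = 1/((-2213/1309 - 1/1309*(-1075)) + 1688939) = 1/((-2213/1309 + 1075/1309) + 1688939) = 1/(-1138/1309 + 1688939) = 1/(2210820013/1309) = 1309/2210820013 ≈ 5.9209e-7)
1/(P(-784)/a + 1193104/l) = 1/(1130/(-3162202) + 1193104/(1309/2210820013)) = 1/(1130*(-1/3162202) + 1193104*(2210820013/1309)) = 1/(-565/1581101 + 239794381890032/119) = 1/(379139137000711417997/188151019) = 188151019/379139137000711417997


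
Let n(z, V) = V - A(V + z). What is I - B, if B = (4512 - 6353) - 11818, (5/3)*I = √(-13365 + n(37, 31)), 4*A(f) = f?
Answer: 13659 + 39*I*√79/5 ≈ 13659.0 + 69.328*I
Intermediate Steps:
A(f) = f/4
n(z, V) = -z/4 + 3*V/4 (n(z, V) = V - (V + z)/4 = V - (V/4 + z/4) = V + (-V/4 - z/4) = -z/4 + 3*V/4)
I = 39*I*√79/5 (I = 3*√(-13365 + (-¼*37 + (¾)*31))/5 = 3*√(-13365 + (-37/4 + 93/4))/5 = 3*√(-13365 + 14)/5 = 3*√(-13351)/5 = 3*(13*I*√79)/5 = 39*I*√79/5 ≈ 69.328*I)
B = -13659 (B = -1841 - 11818 = -13659)
I - B = 39*I*√79/5 - 1*(-13659) = 39*I*√79/5 + 13659 = 13659 + 39*I*√79/5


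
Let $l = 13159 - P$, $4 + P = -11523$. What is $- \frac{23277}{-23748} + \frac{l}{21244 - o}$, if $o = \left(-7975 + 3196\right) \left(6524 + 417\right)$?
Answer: $\frac{257734338173}{262750112228} \approx 0.98091$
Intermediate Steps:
$P = -11527$ ($P = -4 - 11523 = -11527$)
$l = 24686$ ($l = 13159 - -11527 = 13159 + 11527 = 24686$)
$o = -33171039$ ($o = \left(-4779\right) 6941 = -33171039$)
$- \frac{23277}{-23748} + \frac{l}{21244 - o} = - \frac{23277}{-23748} + \frac{24686}{21244 - -33171039} = \left(-23277\right) \left(- \frac{1}{23748}\right) + \frac{24686}{21244 + 33171039} = \frac{7759}{7916} + \frac{24686}{33192283} = \frac{257734338173}{262750112228}$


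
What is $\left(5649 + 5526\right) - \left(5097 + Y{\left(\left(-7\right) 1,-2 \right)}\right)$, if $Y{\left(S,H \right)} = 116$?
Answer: $5962$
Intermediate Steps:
$\left(5649 + 5526\right) - \left(5097 + Y{\left(\left(-7\right) 1,-2 \right)}\right) = \left(5649 + 5526\right) - 5213 = 11175 - 5213 = 5962$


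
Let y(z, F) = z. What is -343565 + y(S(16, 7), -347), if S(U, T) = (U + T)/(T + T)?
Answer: -4809887/14 ≈ -3.4356e+5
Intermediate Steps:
S(U, T) = (T + U)/(2*T) (S(U, T) = (T + U)/((2*T)) = (T + U)*(1/(2*T)) = (T + U)/(2*T))
-343565 + y(S(16, 7), -347) = -343565 + (½)*(7 + 16)/7 = -343565 + (½)*(⅐)*23 = -343565 + 23/14 = -4809887/14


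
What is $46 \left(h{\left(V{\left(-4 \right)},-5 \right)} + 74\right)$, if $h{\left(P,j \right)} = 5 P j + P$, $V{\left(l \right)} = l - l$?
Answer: $3404$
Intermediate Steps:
$V{\left(l \right)} = 0$
$h{\left(P,j \right)} = P + 5 P j$ ($h{\left(P,j \right)} = 5 P j + P = P + 5 P j$)
$46 \left(h{\left(V{\left(-4 \right)},-5 \right)} + 74\right) = 46 \left(0 \left(1 + 5 \left(-5\right)\right) + 74\right) = 46 \left(0 \left(1 - 25\right) + 74\right) = 46 \left(0 \left(-24\right) + 74\right) = 46 \left(0 + 74\right) = 46 \cdot 74 = 3404$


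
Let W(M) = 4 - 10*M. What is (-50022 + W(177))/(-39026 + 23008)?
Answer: 25894/8009 ≈ 3.2331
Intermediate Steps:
W(M) = 4 - 10*M
(-50022 + W(177))/(-39026 + 23008) = (-50022 + (4 - 10*177))/(-39026 + 23008) = (-50022 + (4 - 1770))/(-16018) = (-50022 - 1766)*(-1/16018) = -51788*(-1/16018) = 25894/8009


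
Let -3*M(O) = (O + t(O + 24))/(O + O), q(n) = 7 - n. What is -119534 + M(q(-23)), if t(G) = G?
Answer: -1793017/15 ≈ -1.1953e+5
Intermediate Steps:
M(O) = -(24 + 2*O)/(6*O) (M(O) = -(O + (O + 24))/(3*(O + O)) = -(O + (24 + O))/(3*(2*O)) = -(24 + 2*O)*1/(2*O)/3 = -(24 + 2*O)/(6*O))
-119534 + M(q(-23)) = -119534 + (-12 - (7 - 1*(-23)))/(3*(7 - 1*(-23))) = -119534 + (-12 - (7 + 23))/(3*(7 + 23)) = -119534 + (1/3)*(-12 - 1*30)/30 = -119534 + (1/3)*(1/30)*(-12 - 30) = -119534 + (1/3)*(1/30)*(-42) = -119534 - 7/15 = -1793017/15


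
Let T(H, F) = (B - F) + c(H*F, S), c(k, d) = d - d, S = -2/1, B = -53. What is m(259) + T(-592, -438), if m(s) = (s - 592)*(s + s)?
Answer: -172109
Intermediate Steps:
m(s) = 2*s*(-592 + s) (m(s) = (-592 + s)*(2*s) = 2*s*(-592 + s))
S = -2 (S = -2*1 = -2)
c(k, d) = 0
T(H, F) = -53 - F (T(H, F) = (-53 - F) + 0 = -53 - F)
m(259) + T(-592, -438) = 2*259*(-592 + 259) + (-53 - 1*(-438)) = 2*259*(-333) + (-53 + 438) = -172494 + 385 = -172109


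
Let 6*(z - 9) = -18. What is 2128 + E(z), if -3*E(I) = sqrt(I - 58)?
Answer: 2128 - 2*I*sqrt(13)/3 ≈ 2128.0 - 2.4037*I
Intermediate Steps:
z = 6 (z = 9 + (1/6)*(-18) = 9 - 3 = 6)
E(I) = -sqrt(-58 + I)/3 (E(I) = -sqrt(I - 58)/3 = -sqrt(-58 + I)/3)
2128 + E(z) = 2128 - sqrt(-58 + 6)/3 = 2128 - 2*I*sqrt(13)/3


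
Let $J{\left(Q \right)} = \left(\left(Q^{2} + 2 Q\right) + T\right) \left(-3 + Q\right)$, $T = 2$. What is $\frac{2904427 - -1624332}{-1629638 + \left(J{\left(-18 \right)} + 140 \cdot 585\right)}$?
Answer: $- \frac{4528759}{1553828} \approx -2.9146$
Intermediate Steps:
$J{\left(Q \right)} = \left(-3 + Q\right) \left(2 + Q^{2} + 2 Q\right)$ ($J{\left(Q \right)} = \left(\left(Q^{2} + 2 Q\right) + 2\right) \left(-3 + Q\right) = \left(2 + Q^{2} + 2 Q\right) \left(-3 + Q\right) = \left(-3 + Q\right) \left(2 + Q^{2} + 2 Q\right)$)
$\frac{2904427 - -1624332}{-1629638 + \left(J{\left(-18 \right)} + 140 \cdot 585\right)} = \frac{2904427 - -1624332}{-1629638 + \left(\left(-6 + \left(-18\right)^{3} - \left(-18\right)^{2} - -72\right) + 140 \cdot 585\right)} = \frac{2904427 + 1624332}{-1629638 + \left(\left(-6 - 5832 - 324 + 72\right) + 81900\right)} = \frac{4528759}{-1629638 + \left(\left(-6 - 5832 - 324 + 72\right) + 81900\right)} = \frac{4528759}{-1629638 + \left(-6090 + 81900\right)} = \frac{4528759}{-1629638 + 75810} = \frac{4528759}{-1553828} = 4528759 \left(- \frac{1}{1553828}\right) = - \frac{4528759}{1553828}$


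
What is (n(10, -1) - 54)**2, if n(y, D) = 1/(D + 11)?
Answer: 290521/100 ≈ 2905.2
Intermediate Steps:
n(y, D) = 1/(11 + D)
(n(10, -1) - 54)**2 = (1/(11 - 1) - 54)**2 = (1/10 - 54)**2 = (-539/10)**2 = 290521/100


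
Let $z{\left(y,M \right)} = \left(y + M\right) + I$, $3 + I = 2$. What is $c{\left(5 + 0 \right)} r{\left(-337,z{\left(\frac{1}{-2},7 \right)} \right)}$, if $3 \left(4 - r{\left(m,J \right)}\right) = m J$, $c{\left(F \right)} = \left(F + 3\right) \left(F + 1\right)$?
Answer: $29848$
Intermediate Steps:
$I = -1$ ($I = -3 + 2 = -1$)
$z{\left(y,M \right)} = -1 + M + y$ ($z{\left(y,M \right)} = \left(y + M\right) - 1 = \left(M + y\right) - 1 = -1 + M + y$)
$c{\left(F \right)} = \left(1 + F\right) \left(3 + F\right)$ ($c{\left(F \right)} = \left(3 + F\right) \left(1 + F\right) = \left(1 + F\right) \left(3 + F\right)$)
$r{\left(m,J \right)} = 4 - \frac{J m}{3}$ ($r{\left(m,J \right)} = 4 - \frac{m J}{3} = 4 - \frac{J m}{3}$)
$c{\left(5 + 0 \right)} r{\left(-337,z{\left(\frac{1}{-2},7 \right)} \right)} = \left(3 + \left(5 + 0\right)^{2} + 4 \left(5 + 0\right)\right) \left(4 - \frac{1}{3} \left(-1 + 7 + \frac{1}{-2}\right) \left(-337\right)\right) = \left(3 + 5^{2} + 4 \cdot 5\right) \left(4 - \frac{1}{3} \left(-1 + 7 - \frac{1}{2}\right) \left(-337\right)\right) = \left(3 + 25 + 20\right) \left(4 - \frac{11}{6} \left(-337\right)\right) = 48 \left(4 + \frac{3707}{6}\right) = 48 \cdot \frac{3731}{6} = 29848$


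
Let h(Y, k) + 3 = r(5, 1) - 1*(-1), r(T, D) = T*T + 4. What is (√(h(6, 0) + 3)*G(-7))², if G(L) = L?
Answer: 1470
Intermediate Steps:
r(T, D) = 4 + T² (r(T, D) = T² + 4 = 4 + T²)
h(Y, k) = 27 (h(Y, k) = -3 + ((4 + 5²) - 1*(-1)) = -3 + ((4 + 25) + 1) = -3 + (29 + 1) = -3 + 30 = 27)
(√(h(6, 0) + 3)*G(-7))² = (√(27 + 3)*(-7))² = (√30*(-7))² = (-7*√30)² = 1470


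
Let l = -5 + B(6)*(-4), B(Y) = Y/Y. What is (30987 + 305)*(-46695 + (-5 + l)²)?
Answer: -1455046708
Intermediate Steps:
B(Y) = 1
l = -9 (l = -5 + 1*(-4) = -5 - 4 = -9)
(30987 + 305)*(-46695 + (-5 + l)²) = (30987 + 305)*(-46695 + (-5 - 9)²) = 31292*(-46695 + (-14)²) = 31292*(-46695 + 196) = 31292*(-46499) = -1455046708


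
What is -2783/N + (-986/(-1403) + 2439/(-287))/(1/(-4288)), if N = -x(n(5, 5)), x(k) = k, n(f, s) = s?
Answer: 68419371963/2013305 ≈ 33984.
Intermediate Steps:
N = -5 (N = -1*5 = -5)
-2783/N + (-986/(-1403) + 2439/(-287))/(1/(-4288)) = -2783/(-5) + (-986/(-1403) + 2439/(-287))/(1/(-4288)) = -2783*(-⅕) + (-986*(-1/1403) + 2439*(-1/287))/(-1/4288) = 2783/5 + (986/1403 - 2439/287)*(-4288) = 2783/5 - 3138935/402661*(-4288) = 2783/5 + 13459753280/402661 = 68419371963/2013305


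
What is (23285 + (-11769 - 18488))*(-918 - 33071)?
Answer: 236971308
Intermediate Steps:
(23285 + (-11769 - 18488))*(-918 - 33071) = (23285 - 30257)*(-33989) = -6972*(-33989) = 236971308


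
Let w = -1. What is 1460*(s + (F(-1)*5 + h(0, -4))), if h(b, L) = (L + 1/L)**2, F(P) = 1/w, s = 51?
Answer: 374125/4 ≈ 93531.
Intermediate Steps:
F(P) = -1 (F(P) = 1/(-1) = -1)
1460*(s + (F(-1)*5 + h(0, -4))) = 1460*(51 + (-1*5 + (1 + (-4)**2)**2/(-4)**2)) = 1460*(51 + (-5 + (1 + 16)**2/16)) = 1460*(51 + (-5 + (1/16)*17**2)) = 1460*(51 + (-5 + (1/16)*289)) = 1460*(51 + (-5 + 289/16)) = 1460*(51 + 209/16) = 1460*(1025/16) = 374125/4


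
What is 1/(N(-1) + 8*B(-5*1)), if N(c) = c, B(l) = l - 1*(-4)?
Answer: -⅑ ≈ -0.11111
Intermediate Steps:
B(l) = 4 + l (B(l) = l + 4 = 4 + l)
1/(N(-1) + 8*B(-5*1)) = 1/(-1 + 8*(4 - 5*1)) = 1/(-1 + 8*(4 - 5)) = 1/(-1 + 8*(-1)) = 1/(-1 - 8) = 1/(-9) = -⅑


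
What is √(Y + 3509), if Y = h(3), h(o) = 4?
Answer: √3513 ≈ 59.271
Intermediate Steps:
Y = 4
√(Y + 3509) = √(4 + 3509) = √3513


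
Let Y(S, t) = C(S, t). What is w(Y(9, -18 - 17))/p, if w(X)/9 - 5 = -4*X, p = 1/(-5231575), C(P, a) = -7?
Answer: -1553777775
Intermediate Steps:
p = -1/5231575 ≈ -1.9115e-7
Y(S, t) = -7
w(X) = 45 - 36*X (w(X) = 45 + 9*(-4*X) = 45 - 36*X)
w(Y(9, -18 - 17))/p = (45 - 36*(-7))/(-1/5231575) = (45 + 252)*(-5231575) = 297*(-5231575) = -1553777775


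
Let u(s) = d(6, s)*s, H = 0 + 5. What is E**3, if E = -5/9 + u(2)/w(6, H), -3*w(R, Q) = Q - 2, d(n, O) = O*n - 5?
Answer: -2248091/729 ≈ -3083.8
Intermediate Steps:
H = 5
d(n, O) = -5 + O*n
w(R, Q) = 2/3 - Q/3 (w(R, Q) = -(Q - 2)/3 = -(-2 + Q)/3 = 2/3 - Q/3)
u(s) = s*(-5 + 6*s) (u(s) = (-5 + s*6)*s = (-5 + 6*s)*s = s*(-5 + 6*s))
E = -131/9 (E = -5/9 + (2*(-5 + 6*2))/(2/3 - 1/3*5) = -5*1/9 + (2*(-5 + 12))/(2/3 - 5/3) = -5/9 + (2*7)/(-1) = -5/9 + 14*(-1) = -5/9 - 14 = -131/9 ≈ -14.556)
E**3 = (-131/9)**3 = -2248091/729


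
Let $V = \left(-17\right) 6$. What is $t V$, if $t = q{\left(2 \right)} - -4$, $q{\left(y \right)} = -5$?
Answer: $102$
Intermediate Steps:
$V = -102$
$t = -1$ ($t = -5 - -4 = -5 + 4 = -1$)
$t V = \left(-1\right) \left(-102\right) = 102$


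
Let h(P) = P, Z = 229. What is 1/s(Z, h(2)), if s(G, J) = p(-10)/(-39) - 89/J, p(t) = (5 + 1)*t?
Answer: -26/1117 ≈ -0.023277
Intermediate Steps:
p(t) = 6*t
s(G, J) = 20/13 - 89/J (s(G, J) = (6*(-10))/(-39) - 89/J = -60*(-1/39) - 89/J = 20/13 - 89/J)
1/s(Z, h(2)) = 1/(20/13 - 89/2) = 1/(-1117/26) = -26/1117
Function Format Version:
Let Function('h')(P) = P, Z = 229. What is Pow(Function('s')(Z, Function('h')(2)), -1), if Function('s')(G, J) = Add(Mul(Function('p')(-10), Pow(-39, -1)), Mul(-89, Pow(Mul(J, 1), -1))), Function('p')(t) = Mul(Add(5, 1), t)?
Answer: Rational(-26, 1117) ≈ -0.023277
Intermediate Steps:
Function('p')(t) = Mul(6, t)
Function('s')(G, J) = Add(Rational(20, 13), Mul(-89, Pow(J, -1))) (Function('s')(G, J) = Add(Mul(Mul(6, -10), Pow(-39, -1)), Mul(-89, Pow(Mul(J, 1), -1))) = Add(Mul(-60, Rational(-1, 39)), Mul(-89, Pow(J, -1))) = Add(Rational(20, 13), Mul(-89, Pow(J, -1))))
Pow(Function('s')(Z, Function('h')(2)), -1) = Pow(Add(Rational(20, 13), Mul(-89, Pow(2, -1))), -1) = Pow(Add(Rational(20, 13), Mul(-89, Rational(1, 2))), -1) = Pow(Add(Rational(20, 13), Rational(-89, 2)), -1) = Pow(Rational(-1117, 26), -1) = Rational(-26, 1117)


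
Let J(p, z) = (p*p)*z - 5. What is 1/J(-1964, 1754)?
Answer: 1/6765697179 ≈ 1.4780e-10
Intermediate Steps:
J(p, z) = -5 + z*p² (J(p, z) = p²*z - 5 = z*p² - 5 = -5 + z*p²)
1/J(-1964, 1754) = 1/(-5 + 1754*(-1964)²) = 1/(-5 + 1754*3857296) = 1/(-5 + 6765697184) = 1/6765697179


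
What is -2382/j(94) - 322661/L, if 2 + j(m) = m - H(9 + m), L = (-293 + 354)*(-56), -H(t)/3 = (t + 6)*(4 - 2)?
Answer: 116284097/1274168 ≈ 91.263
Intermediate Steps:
H(t) = -36 - 6*t (H(t) = -3*(t + 6)*(4 - 2) = -3*(6 + t)*2 = -3*(12 + 2*t) = -36 - 6*t)
L = -3416 (L = 61*(-56) = -3416)
j(m) = 88 + 7*m (j(m) = -2 + (m - (-36 - 6*(9 + m))) = -2 + (m - (-36 + (-54 - 6*m))) = -2 + (m - (-90 - 6*m)) = -2 + (m + (90 + 6*m)) = -2 + (90 + 7*m) = 88 + 7*m)
-2382/j(94) - 322661/L = -2382/(88 + 7*94) - 322661/(-3416) = -2382/(88 + 658) - 322661*(-1/3416) = -2382/746 + 322661/3416 = -2382*1/746 + 322661/3416 = -1191/373 + 322661/3416 = 116284097/1274168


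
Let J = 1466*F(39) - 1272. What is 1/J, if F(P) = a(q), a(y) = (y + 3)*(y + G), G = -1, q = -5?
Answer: 1/16320 ≈ 6.1275e-5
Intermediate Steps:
a(y) = (-1 + y)*(3 + y) (a(y) = (y + 3)*(y - 1) = (3 + y)*(-1 + y) = (-1 + y)*(3 + y))
F(P) = 12 (F(P) = -3 + (-5)² + 2*(-5) = -3 + 25 - 10 = 12)
J = 16320 (J = 1466*12 - 1272 = 17592 - 1272 = 16320)
1/J = 1/16320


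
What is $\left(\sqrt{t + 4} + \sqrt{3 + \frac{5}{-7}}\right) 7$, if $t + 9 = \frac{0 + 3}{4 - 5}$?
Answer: $4 \sqrt{7} + 14 i \sqrt{2} \approx 10.583 + 19.799 i$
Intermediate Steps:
$t = -12$ ($t = -9 + \frac{0 + 3}{4 - 5} = -9 + \frac{3}{-1} = -9 + 3 \left(-1\right) = -9 - 3 = -12$)
$\left(\sqrt{t + 4} + \sqrt{3 + \frac{5}{-7}}\right) 7 = \left(\sqrt{-12 + 4} + \sqrt{3 + \frac{5}{-7}}\right) 7 = \left(\sqrt{-8} + \sqrt{3 + 5 \left(- \frac{1}{7}\right)}\right) 7 = \left(2 i \sqrt{2} + \sqrt{3 - \frac{5}{7}}\right) 7 = \left(2 i \sqrt{2} + \sqrt{\frac{16}{7}}\right) 7 = \left(2 i \sqrt{2} + \frac{4 \sqrt{7}}{7}\right) 7 = \left(\frac{4 \sqrt{7}}{7} + 2 i \sqrt{2}\right) 7 = 4 \sqrt{7} + 14 i \sqrt{2}$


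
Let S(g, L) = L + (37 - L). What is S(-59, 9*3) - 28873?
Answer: -28836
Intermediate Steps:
S(g, L) = 37
S(-59, 9*3) - 28873 = 37 - 28873 = -28836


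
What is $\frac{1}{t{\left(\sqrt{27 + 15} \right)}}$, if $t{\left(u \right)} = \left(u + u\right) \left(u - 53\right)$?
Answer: $- \frac{1}{5534} - \frac{53 \sqrt{42}}{232428} \approx -0.0016585$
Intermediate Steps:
$t{\left(u \right)} = 2 u \left(-53 + u\right)$
$\frac{1}{t{\left(\sqrt{27 + 15} \right)}} = \frac{1}{2 \sqrt{27 + 15} \left(-53 + \sqrt{27 + 15}\right)} = \frac{1}{2 \sqrt{42} \left(-53 + \sqrt{42}\right)} = \frac{\sqrt{42}}{84 \left(-53 + \sqrt{42}\right)}$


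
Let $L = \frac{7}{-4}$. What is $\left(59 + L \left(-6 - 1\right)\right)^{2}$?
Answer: $\frac{81225}{16} \approx 5076.6$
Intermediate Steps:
$L = - \frac{7}{4}$ ($L = 7 \left(- \frac{1}{4}\right) = - \frac{7}{4} \approx -1.75$)
$\left(59 + L \left(-6 - 1\right)\right)^{2} = \left(59 - \frac{7 \left(-6 - 1\right)}{4}\right)^{2} = \left(59 - - \frac{49}{4}\right)^{2} = \left(59 + \frac{49}{4}\right)^{2} = \left(\frac{285}{4}\right)^{2} = \frac{81225}{16}$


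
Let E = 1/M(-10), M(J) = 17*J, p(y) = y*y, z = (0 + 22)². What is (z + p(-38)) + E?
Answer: 327759/170 ≈ 1928.0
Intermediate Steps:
z = 484 (z = 22² = 484)
p(y) = y²
E = -1/170 (E = 1/(17*(-10)) = 1/(-170) = -1/170 ≈ -0.0058824)
(z + p(-38)) + E = (484 + (-38)²) - 1/170 = (484 + 1444) - 1/170 = 1928 - 1/170 = 327759/170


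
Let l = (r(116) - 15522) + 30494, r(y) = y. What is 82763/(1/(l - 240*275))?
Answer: -4213629856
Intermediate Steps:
l = 15088 (l = (116 - 15522) + 30494 = -15406 + 30494 = 15088)
82763/(1/(l - 240*275)) = 82763/(1/(15088 - 240*275)) = 82763/(1/(15088 - 66000)) = 82763/(1/(-50912)) = 82763/(-1/50912) = 82763*(-50912) = -4213629856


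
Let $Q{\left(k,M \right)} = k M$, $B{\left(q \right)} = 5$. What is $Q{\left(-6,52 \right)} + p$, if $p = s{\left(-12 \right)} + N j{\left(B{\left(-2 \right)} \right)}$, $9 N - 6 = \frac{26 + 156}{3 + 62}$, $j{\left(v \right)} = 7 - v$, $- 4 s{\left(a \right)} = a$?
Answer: $- \frac{13817}{45} \approx -307.04$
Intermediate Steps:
$s{\left(a \right)} = - \frac{a}{4}$
$Q{\left(k,M \right)} = M k$
$N = \frac{44}{45}$ ($N = \frac{2}{3} + \frac{\left(26 + 156\right) \frac{1}{3 + 62}}{9} = \frac{2}{3} + \frac{182 \cdot \frac{1}{65}}{9} = \frac{2}{3} + \frac{1}{9} \cdot \frac{14}{5} = \frac{2}{3} + \frac{14}{45} = \frac{44}{45} \approx 0.97778$)
$p = \frac{223}{45}$ ($p = \left(- \frac{1}{4}\right) \left(-12\right) + \frac{44 \left(7 - 5\right)}{45} = 3 + \frac{44 \left(7 - 5\right)}{45} = 3 + \frac{44}{45} \cdot 2 = 3 + \frac{88}{45} = \frac{223}{45} \approx 4.9556$)
$Q{\left(-6,52 \right)} + p = 52 \left(-6\right) + \frac{223}{45} = -312 + \frac{223}{45} = - \frac{13817}{45}$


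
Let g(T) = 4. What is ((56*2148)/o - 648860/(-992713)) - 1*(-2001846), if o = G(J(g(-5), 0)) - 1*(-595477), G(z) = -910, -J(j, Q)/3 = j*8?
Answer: 393852952809548410/196744796757 ≈ 2.0018e+6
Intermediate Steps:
J(j, Q) = -24*j (J(j, Q) = -3*j*8 = -24*j)
o = 594567 (o = -910 - 1*(-595477) = -910 + 595477 = 594567)
((56*2148)/o - 648860/(-992713)) - 1*(-2001846) = ((56*2148)/594567 - 648860/(-992713)) - 1*(-2001846) = (120288*(1/594567) - 648860*(-1/992713)) + 2001846 = (40096/198189 + 648860/992713) + 2001846 = 168400734988/196744796757 + 2001846 = 393852952809548410/196744796757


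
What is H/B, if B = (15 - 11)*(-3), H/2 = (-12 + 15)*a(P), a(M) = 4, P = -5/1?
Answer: -2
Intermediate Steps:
P = -5 (P = -5*1 = -5)
H = 24 (H = 2*((-12 + 15)*4) = 2*(3*4) = 2*12 = 24)
B = -12 (B = 4*(-3) = -12)
H/B = 24/(-12) = 24*(-1/12) = -2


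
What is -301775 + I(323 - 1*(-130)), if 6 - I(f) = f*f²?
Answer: -93261446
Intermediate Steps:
I(f) = 6 - f³ (I(f) = 6 - f*f² = 6 - f³)
-301775 + I(323 - 1*(-130)) = -301775 + (6 - (323 - 1*(-130))³) = -301775 + (6 - (323 + 130)³) = -301775 + (6 - 1*453³) = -301775 + (6 - 1*92959677) = -301775 + (6 - 92959677) = -301775 - 92959671 = -93261446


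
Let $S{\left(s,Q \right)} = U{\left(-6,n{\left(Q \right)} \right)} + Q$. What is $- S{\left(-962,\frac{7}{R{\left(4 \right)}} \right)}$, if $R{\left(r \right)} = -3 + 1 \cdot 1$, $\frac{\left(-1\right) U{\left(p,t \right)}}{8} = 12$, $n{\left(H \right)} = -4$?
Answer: $\frac{199}{2} \approx 99.5$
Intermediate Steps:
$U{\left(p,t \right)} = -96$ ($U{\left(p,t \right)} = \left(-8\right) 12 = -96$)
$R{\left(r \right)} = -2$ ($R{\left(r \right)} = -3 + 1 = -2$)
$S{\left(s,Q \right)} = -96 + Q$
$- S{\left(-962,\frac{7}{R{\left(4 \right)}} \right)} = - (-96 + \frac{7}{-2}) = - (-96 + 7 \left(- \frac{1}{2}\right)) = - (-96 - \frac{7}{2}) = \left(-1\right) \left(- \frac{199}{2}\right) = \frac{199}{2}$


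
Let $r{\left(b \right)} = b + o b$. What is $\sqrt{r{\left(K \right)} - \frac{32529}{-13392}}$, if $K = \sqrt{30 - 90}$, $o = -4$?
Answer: $\frac{\sqrt{336133 - 830304 i \sqrt{15}}}{372} \approx 3.5912 - 3.2354 i$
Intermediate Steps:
$K = 2 i \sqrt{15}$ ($K = \sqrt{-60} = 2 i \sqrt{15} \approx 7.746 i$)
$r{\left(b \right)} = - 3 b$ ($r{\left(b \right)} = b - 4 b = - 3 b$)
$\sqrt{r{\left(K \right)} - \frac{32529}{-13392}} = \sqrt{- 3 \cdot 2 i \sqrt{15} - \frac{32529}{-13392}} = \sqrt{- 6 i \sqrt{15} - - \frac{10843}{4464}} = \sqrt{- 6 i \sqrt{15} + \frac{10843}{4464}} = \sqrt{\frac{10843}{4464} - 6 i \sqrt{15}}$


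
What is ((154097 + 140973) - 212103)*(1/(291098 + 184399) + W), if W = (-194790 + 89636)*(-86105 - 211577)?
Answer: 1234899288776012098739/475497 ≈ 2.5971e+15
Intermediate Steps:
W = 31302453028 (W = -105154*(-297682) = 31302453028)
((154097 + 140973) - 212103)*(1/(291098 + 184399) + W) = ((154097 + 140973) - 212103)*(1/(291098 + 184399) + 31302453028) = (295070 - 212103)*(1/475497 + 31302453028) = 82967*(1/475497 + 31302453028) = 82967*(14884222507454917/475497) = 1234899288776012098739/475497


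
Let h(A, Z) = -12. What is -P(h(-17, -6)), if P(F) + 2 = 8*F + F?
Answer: 110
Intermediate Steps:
P(F) = -2 + 9*F (P(F) = -2 + (8*F + F) = -2 + 9*F)
-P(h(-17, -6)) = -(-2 + 9*(-12)) = -(-2 - 108) = -1*(-110) = 110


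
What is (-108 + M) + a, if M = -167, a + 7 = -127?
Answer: -409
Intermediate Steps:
a = -134 (a = -7 - 127 = -134)
(-108 + M) + a = (-108 - 167) - 134 = -275 - 134 = -409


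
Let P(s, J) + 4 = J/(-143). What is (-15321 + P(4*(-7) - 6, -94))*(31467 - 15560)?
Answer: -34858297567/143 ≈ -2.4376e+8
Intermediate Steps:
P(s, J) = -4 - J/143 (P(s, J) = -4 + J/(-143) = -4 + J*(-1/143) = -4 - J/143)
(-15321 + P(4*(-7) - 6, -94))*(31467 - 15560) = (-15321 + (-4 - 1/143*(-94)))*(31467 - 15560) = (-15321 + (-4 + 94/143))*15907 = (-15321 - 478/143)*15907 = -2191381/143*15907 = -34858297567/143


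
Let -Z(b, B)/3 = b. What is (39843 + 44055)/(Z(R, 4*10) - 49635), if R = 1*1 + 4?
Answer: -13983/8275 ≈ -1.6898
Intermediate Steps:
R = 5 (R = 1 + 4 = 5)
Z(b, B) = -3*b
(39843 + 44055)/(Z(R, 4*10) - 49635) = (39843 + 44055)/(-3*5 - 49635) = 83898/(-15 - 49635) = 83898/(-49650) = 83898*(-1/49650) = -13983/8275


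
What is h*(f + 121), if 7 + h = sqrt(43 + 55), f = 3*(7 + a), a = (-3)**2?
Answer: -1183 + 1183*sqrt(2) ≈ 490.01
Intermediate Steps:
a = 9
f = 48 (f = 3*(7 + 9) = 3*16 = 48)
h = -7 + 7*sqrt(2) (h = -7 + sqrt(43 + 55) = -7 + sqrt(98) = -7 + 7*sqrt(2) ≈ 2.8995)
h*(f + 121) = (-7 + 7*sqrt(2))*(48 + 121) = (-7 + 7*sqrt(2))*169 = -1183 + 1183*sqrt(2)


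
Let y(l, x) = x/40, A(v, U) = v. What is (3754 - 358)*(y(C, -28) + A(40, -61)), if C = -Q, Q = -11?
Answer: 667314/5 ≈ 1.3346e+5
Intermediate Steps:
C = 11 (C = -1*(-11) = 11)
y(l, x) = x/40 (y(l, x) = x*(1/40) = x/40)
(3754 - 358)*(y(C, -28) + A(40, -61)) = (3754 - 358)*((1/40)*(-28) + 40) = 3396*(-7/10 + 40) = 3396*(393/10) = 667314/5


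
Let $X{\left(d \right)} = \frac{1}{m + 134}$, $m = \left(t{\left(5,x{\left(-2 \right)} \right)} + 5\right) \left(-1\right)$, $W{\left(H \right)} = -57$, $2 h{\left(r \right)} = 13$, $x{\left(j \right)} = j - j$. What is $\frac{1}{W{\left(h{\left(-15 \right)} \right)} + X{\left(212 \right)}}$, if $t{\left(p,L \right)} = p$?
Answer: $- \frac{124}{7067} \approx -0.017546$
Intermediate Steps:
$x{\left(j \right)} = 0$
$h{\left(r \right)} = \frac{13}{2}$ ($h{\left(r \right)} = \frac{1}{2} \cdot 13 = \frac{13}{2}$)
$m = -10$ ($m = \left(5 + 5\right) \left(-1\right) = 10 \left(-1\right) = -10$)
$X{\left(d \right)} = \frac{1}{124}$ ($X{\left(d \right)} = \frac{1}{-10 + 134} = \frac{1}{124}$)
$\frac{1}{W{\left(h{\left(-15 \right)} \right)} + X{\left(212 \right)}} = \frac{1}{-57 + \frac{1}{124}} = \frac{1}{- \frac{7067}{124}} = - \frac{124}{7067}$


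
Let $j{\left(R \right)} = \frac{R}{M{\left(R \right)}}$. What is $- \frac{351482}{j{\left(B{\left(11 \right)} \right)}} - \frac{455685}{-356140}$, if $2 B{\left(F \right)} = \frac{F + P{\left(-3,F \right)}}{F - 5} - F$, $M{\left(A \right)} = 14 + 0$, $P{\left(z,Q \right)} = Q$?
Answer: $\frac{1051486118139}{783508} \approx 1.342 \cdot 10^{6}$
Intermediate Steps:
$M{\left(A \right)} = 14$
$B{\left(F \right)} = - \frac{F}{2} + \frac{F}{-5 + F}$ ($B{\left(F \right)} = \frac{\frac{F + F}{F - 5} - F}{2} = \frac{\frac{2 F}{-5 + F} - F}{2} = \frac{- F + \frac{2 F}{-5 + F}}{2} = - \frac{F}{2} + \frac{F}{-5 + F}$)
$j{\left(R \right)} = \frac{R}{14}$
$- \frac{351482}{j{\left(B{\left(11 \right)} \right)}} - \frac{455685}{-356140} = - \frac{351482}{\frac{1}{14} \cdot \frac{1}{2} \cdot 11 \frac{1}{-5 + 11} \left(7 - 11\right)} - \frac{455685}{-356140} = - \frac{351482}{\frac{1}{14} \cdot \frac{1}{2} \cdot 11 \cdot \frac{1}{6} \left(7 - 11\right)} - - \frac{91137}{71228} = - \frac{351482}{\frac{1}{14} \cdot \frac{1}{2} \cdot 11 \cdot \frac{1}{6} \left(-4\right)} + \frac{91137}{71228} = - \frac{351482}{\frac{1}{14} \left(- \frac{11}{3}\right)} + \frac{91137}{71228} = - \frac{351482}{- \frac{11}{42}} + \frac{91137}{71228} = \left(-351482\right) \left(- \frac{42}{11}\right) + \frac{91137}{71228} = \frac{14762244}{11} + \frac{91137}{71228} = \frac{1051486118139}{783508}$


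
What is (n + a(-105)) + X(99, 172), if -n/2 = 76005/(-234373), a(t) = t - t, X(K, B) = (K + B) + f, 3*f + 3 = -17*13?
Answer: 138501727/703119 ≈ 196.98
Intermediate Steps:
f = -224/3 (f = -1 + (-17*13)/3 = -1 + (⅓)*(-221) = -1 - 221/3 = -224/3 ≈ -74.667)
X(K, B) = -224/3 + B + K (X(K, B) = (K + B) - 224/3 = (B + K) - 224/3 = -224/3 + B + K)
a(t) = 0
n = 152010/234373 (n = -152010/(-234373) = -152010*(-1)/234373 = -2*(-76005/234373) = 152010/234373 ≈ 0.64858)
(n + a(-105)) + X(99, 172) = (152010/234373 + 0) + (-224/3 + 172 + 99) = 152010/234373 + 589/3 = 138501727/703119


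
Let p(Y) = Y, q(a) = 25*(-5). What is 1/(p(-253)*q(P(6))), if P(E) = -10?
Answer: 1/31625 ≈ 3.1621e-5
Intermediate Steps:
q(a) = -125
1/(p(-253)*q(P(6))) = 1/(-253*(-125)) = -1/253*(-1/125) = 1/31625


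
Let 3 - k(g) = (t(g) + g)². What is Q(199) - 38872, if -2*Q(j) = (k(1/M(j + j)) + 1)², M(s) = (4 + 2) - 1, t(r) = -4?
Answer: -48658121/1250 ≈ -38927.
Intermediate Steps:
M(s) = 5 (M(s) = 6 - 1 = 5)
k(g) = 3 - (-4 + g)²
Q(j) = -68121/1250 (Q(j) = -((3 - (-4 + 1/5)²) + 1)²/2 = -((3 - (-4 + ⅕)²) + 1)²/2 = -((3 - (-19/5)²) + 1)²/2 = -((3 - 1*361/25) + 1)²/2 = -((3 - 361/25) + 1)²/2 = -(-286/25 + 1)²/2 = -(-261/25)²/2 = -½*68121/625 = -68121/1250)
Q(199) - 38872 = -68121/1250 - 38872 = -48658121/1250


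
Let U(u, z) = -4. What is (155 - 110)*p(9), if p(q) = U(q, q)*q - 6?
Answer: -1890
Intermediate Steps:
p(q) = -6 - 4*q (p(q) = -4*q - 6 = -6 - 4*q)
(155 - 110)*p(9) = (155 - 110)*(-6 - 4*9) = 45*(-6 - 36) = 45*(-42) = -1890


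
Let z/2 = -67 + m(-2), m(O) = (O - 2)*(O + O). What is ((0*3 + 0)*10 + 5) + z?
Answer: -97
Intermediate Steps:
m(O) = 2*O*(-2 + O) (m(O) = (-2 + O)*(2*O) = 2*O*(-2 + O))
z = -102 (z = 2*(-67 + 2*(-2)*(-2 - 2)) = 2*(-67 + 2*(-2)*(-4)) = 2*(-67 + 16) = 2*(-51) = -102)
((0*3 + 0)*10 + 5) + z = ((0*3 + 0)*10 + 5) - 102 = ((0 + 0)*10 + 5) - 102 = (0*10 + 5) - 102 = (0 + 5) - 102 = 5 - 102 = -97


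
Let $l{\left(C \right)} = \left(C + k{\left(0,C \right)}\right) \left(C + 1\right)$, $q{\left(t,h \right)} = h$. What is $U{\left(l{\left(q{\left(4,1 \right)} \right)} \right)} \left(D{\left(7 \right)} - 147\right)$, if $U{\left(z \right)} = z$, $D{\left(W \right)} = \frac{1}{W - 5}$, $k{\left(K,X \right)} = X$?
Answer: $-586$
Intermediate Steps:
$D{\left(W \right)} = \frac{1}{-5 + W}$
$l{\left(C \right)} = 2 C \left(1 + C\right)$ ($l{\left(C \right)} = \left(C + C\right) \left(C + 1\right) = 2 C \left(1 + C\right)$)
$U{\left(l{\left(q{\left(4,1 \right)} \right)} \right)} \left(D{\left(7 \right)} - 147\right) = 2 \cdot 1 \left(1 + 1\right) \left(\frac{1}{-5 + 7} - 147\right) = 2 \cdot 1 \cdot 2 \left(\frac{1}{2} - 147\right) = 4 \left(\frac{1}{2} - 147\right) = 4 \left(- \frac{293}{2}\right) = -586$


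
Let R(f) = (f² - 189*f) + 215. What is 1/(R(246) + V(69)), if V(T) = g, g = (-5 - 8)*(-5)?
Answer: 1/14302 ≈ 6.9920e-5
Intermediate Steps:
R(f) = 215 + f² - 189*f
g = 65 (g = -13*(-5) = 65)
V(T) = 65
1/(R(246) + V(69)) = 1/((215 + 246² - 189*246) + 65) = 1/((215 + 60516 - 46494) + 65) = 1/(14237 + 65) = 1/14302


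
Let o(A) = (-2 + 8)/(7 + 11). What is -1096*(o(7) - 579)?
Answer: 1902656/3 ≈ 6.3422e+5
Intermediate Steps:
o(A) = ⅓ (o(A) = 6/18 = 6*(1/18) = ⅓)
-1096*(o(7) - 579) = -1096*(⅓ - 579) = -1096*(-1736/3) = 1902656/3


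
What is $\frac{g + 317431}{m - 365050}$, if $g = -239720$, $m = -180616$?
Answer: $- \frac{77711}{545666} \approx -0.14242$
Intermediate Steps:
$\frac{g + 317431}{m - 365050} = \frac{-239720 + 317431}{-180616 - 365050} = \frac{77711}{-545666} = 77711 \left(- \frac{1}{545666}\right) = - \frac{77711}{545666}$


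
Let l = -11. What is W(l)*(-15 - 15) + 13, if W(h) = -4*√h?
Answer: 13 + 120*I*√11 ≈ 13.0 + 398.0*I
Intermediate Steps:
W(l)*(-15 - 15) + 13 = (-4*I*√11)*(-15 - 15) + 13 = -4*I*√11*(-30) + 13 = 120*I*√11 + 13 = 13 + 120*I*√11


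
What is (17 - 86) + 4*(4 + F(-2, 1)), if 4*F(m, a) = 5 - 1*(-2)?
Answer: -46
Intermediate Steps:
F(m, a) = 7/4 (F(m, a) = (5 - 1*(-2))/4 = (5 + 2)/4 = (¼)*7 = 7/4)
(17 - 86) + 4*(4 + F(-2, 1)) = (17 - 86) + 4*(4 + 7/4) = -69 + 4*(23/4) = -69 + 23 = -46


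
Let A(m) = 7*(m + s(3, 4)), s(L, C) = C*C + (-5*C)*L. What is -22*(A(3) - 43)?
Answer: 7260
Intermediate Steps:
s(L, C) = C² - 5*C*L
A(m) = -308 + 7*m (A(m) = 7*(m + 4*(4 - 5*3)) = 7*(m + 4*(4 - 15)) = 7*(m + 4*(-11)) = 7*(m - 44) = 7*(-44 + m) = -308 + 7*m)
-22*(A(3) - 43) = -22*((-308 + 7*3) - 43) = -22*((-308 + 21) - 43) = -22*(-287 - 43) = -22*(-330) = 7260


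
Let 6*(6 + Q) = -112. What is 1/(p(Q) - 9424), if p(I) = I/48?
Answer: -72/678565 ≈ -0.00010611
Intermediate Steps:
Q = -74/3 (Q = -6 + (⅙)*(-112) = -6 - 56/3 = -74/3 ≈ -24.667)
p(I) = I/48 (p(I) = I*(1/48) = I/48)
1/(p(Q) - 9424) = 1/((1/48)*(-74/3) - 9424) = 1/(-37/72 - 9424) = 1/(-678565/72) = -72/678565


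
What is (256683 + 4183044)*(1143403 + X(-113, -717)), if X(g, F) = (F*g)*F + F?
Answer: -252839660061717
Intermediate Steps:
X(g, F) = F + g*F**2 (X(g, F) = g*F**2 + F = F + g*F**2)
(256683 + 4183044)*(1143403 + X(-113, -717)) = (256683 + 4183044)*(1143403 - 717*(1 - 717*(-113))) = 4439727*(1143403 - 717*(1 + 81021)) = 4439727*(1143403 - 717*81022) = 4439727*(1143403 - 58092774) = 4439727*(-56949371) = -252839660061717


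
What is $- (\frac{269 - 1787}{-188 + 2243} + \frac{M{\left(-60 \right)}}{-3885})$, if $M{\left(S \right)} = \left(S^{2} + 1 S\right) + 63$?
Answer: $\frac{295591}{177415} \approx 1.6661$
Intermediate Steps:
$M{\left(S \right)} = 63 + S + S^{2}$ ($M{\left(S \right)} = \left(S^{2} + S\right) + 63 = \left(S + S^{2}\right) + 63 = 63 + S + S^{2}$)
$- (\frac{269 - 1787}{-188 + 2243} + \frac{M{\left(-60 \right)}}{-3885}) = - (\frac{269 - 1787}{-188 + 2243} + \frac{63 - 60 + \left(-60\right)^{2}}{-3885}) = - (- \frac{1518}{2055} + \left(63 - 60 + 3600\right) \left(- \frac{1}{3885}\right)) = - (\left(-1518\right) \frac{1}{2055} + 3603 \left(- \frac{1}{3885}\right)) = - (- \frac{506}{685} - \frac{1201}{1295}) = \left(-1\right) \left(- \frac{295591}{177415}\right) = \frac{295591}{177415}$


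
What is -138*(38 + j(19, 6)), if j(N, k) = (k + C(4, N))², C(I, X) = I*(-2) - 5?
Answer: -12006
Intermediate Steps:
C(I, X) = -5 - 2*I (C(I, X) = -2*I - 5 = -5 - 2*I)
j(N, k) = (-13 + k)² (j(N, k) = (k + (-5 - 2*4))² = (k + (-5 - 8))² = (k - 13)² = (-13 + k)²)
-138*(38 + j(19, 6)) = -138*(38 + (-13 + 6)²) = -138*(38 + (-7)²) = -138*(38 + 49) = -138*87 = -12006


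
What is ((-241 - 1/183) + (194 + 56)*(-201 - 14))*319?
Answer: -3151832926/183 ≈ -1.7223e+7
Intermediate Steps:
((-241 - 1/183) + (194 + 56)*(-201 - 14))*319 = ((-241 - 1*1/183) + 250*(-215))*319 = ((-241 - 1/183) - 53750)*319 = (-44104/183 - 53750)*319 = -9880354/183*319 = -3151832926/183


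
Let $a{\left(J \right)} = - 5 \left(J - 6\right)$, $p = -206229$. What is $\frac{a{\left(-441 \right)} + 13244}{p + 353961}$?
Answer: $\frac{15479}{147732} \approx 0.10478$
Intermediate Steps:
$a{\left(J \right)} = 30 - 5 J$ ($a{\left(J \right)} = - 5 \left(-6 + J\right) = 30 - 5 J$)
$\frac{a{\left(-441 \right)} + 13244}{p + 353961} = \frac{\left(30 - -2205\right) + 13244}{-206229 + 353961} = \frac{\left(30 + 2205\right) + 13244}{147732} = \left(2235 + 13244\right) \frac{1}{147732} = 15479 \cdot \frac{1}{147732} = \frac{15479}{147732}$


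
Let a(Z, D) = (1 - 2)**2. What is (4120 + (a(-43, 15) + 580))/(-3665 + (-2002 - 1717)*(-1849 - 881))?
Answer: 4701/10149205 ≈ 0.00046319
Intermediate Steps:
a(Z, D) = 1 (a(Z, D) = (-1)**2 = 1)
(4120 + (a(-43, 15) + 580))/(-3665 + (-2002 - 1717)*(-1849 - 881)) = (4120 + (1 + 580))/(-3665 + (-2002 - 1717)*(-1849 - 881)) = (4120 + 581)/(-3665 - 3719*(-2730)) = 4701/(-3665 + 10152870) = 4701/10149205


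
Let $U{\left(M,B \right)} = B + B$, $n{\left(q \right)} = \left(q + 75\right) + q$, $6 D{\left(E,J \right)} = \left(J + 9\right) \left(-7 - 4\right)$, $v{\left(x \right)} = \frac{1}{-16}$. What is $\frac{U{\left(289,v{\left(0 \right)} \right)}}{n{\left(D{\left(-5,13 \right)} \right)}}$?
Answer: $\frac{3}{136} \approx 0.022059$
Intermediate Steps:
$v{\left(x \right)} = - \frac{1}{16}$
$D{\left(E,J \right)} = - \frac{33}{2} - \frac{11 J}{6}$ ($D{\left(E,J \right)} = \frac{\left(J + 9\right) \left(-7 - 4\right)}{6} = \frac{\left(9 + J\right) \left(-11\right)}{6} = \frac{-99 - 11 J}{6} = - \frac{33}{2} - \frac{11 J}{6}$)
$n{\left(q \right)} = 75 + 2 q$ ($n{\left(q \right)} = \left(75 + q\right) + q = 75 + 2 q$)
$U{\left(M,B \right)} = 2 B$
$\frac{U{\left(289,v{\left(0 \right)} \right)}}{n{\left(D{\left(-5,13 \right)} \right)}} = \frac{2 \left(- \frac{1}{16}\right)}{75 + 2 \left(- \frac{33}{2} - \frac{143}{6}\right)} = - \frac{1}{8 \left(75 + 2 \left(- \frac{33}{2} - \frac{143}{6}\right)\right)} = - \frac{1}{8 \left(75 + 2 \left(- \frac{121}{3}\right)\right)} = - \frac{1}{8 \left(75 - \frac{242}{3}\right)} = - \frac{1}{8 \left(- \frac{17}{3}\right)} = \left(- \frac{1}{8}\right) \left(- \frac{3}{17}\right) = \frac{3}{136}$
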